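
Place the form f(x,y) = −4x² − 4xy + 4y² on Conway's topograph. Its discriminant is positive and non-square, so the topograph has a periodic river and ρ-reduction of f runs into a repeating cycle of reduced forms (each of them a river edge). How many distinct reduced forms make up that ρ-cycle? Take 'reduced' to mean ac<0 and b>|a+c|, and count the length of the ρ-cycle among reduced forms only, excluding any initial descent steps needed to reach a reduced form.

D = 80, ⌊√D⌋ = 8
descent: ρ → (4,4,-4)  [lands on river]
river: ρ → (-4,4,4)
ρ-cycle length = 2 (tail of 1 descent step not counted)

2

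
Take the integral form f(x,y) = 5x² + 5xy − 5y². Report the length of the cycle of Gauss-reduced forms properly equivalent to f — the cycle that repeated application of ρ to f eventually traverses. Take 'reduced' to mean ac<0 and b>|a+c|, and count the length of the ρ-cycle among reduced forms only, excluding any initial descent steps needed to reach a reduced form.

D = 125, ⌊√D⌋ = 11
river: ρ → (-5,5,5)
river: ρ → (5,5,-5)
ρ-cycle length = 2 (tail of 0 descent steps not counted)

2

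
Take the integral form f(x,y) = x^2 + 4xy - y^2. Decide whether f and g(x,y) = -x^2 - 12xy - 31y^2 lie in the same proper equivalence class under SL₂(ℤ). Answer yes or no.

D₁ = 20, D₂ = 20
river cycle of f (length 2): (-1, 4, 1), (1, 4, -1)
river cycle of g (length 2): (-1, 4, 1), (1, 4, -1)
cycles coincide ⇒ equivalent

yes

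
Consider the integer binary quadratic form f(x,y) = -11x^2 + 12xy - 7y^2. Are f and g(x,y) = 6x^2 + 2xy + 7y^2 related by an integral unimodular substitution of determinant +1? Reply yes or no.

D₁ = -164, D₂ = -164
f is negative-definite; reduce −f:
−f: translate: b→10 (≡-12 mod 22), so (11,-12,7)→(11,10,6)
−f: flip: (11,10,6)→(6,-10,11)
−f: translate: b→2 (≡-10 mod 12), so (6,-10,11)→(6,2,7)
−f: reduced (well bottom): (6,2,7) with a≤c, −a<b≤a
flip sign back: reduced form of f is (-6,-2,-7)
g: reduced (well bottom): (6,2,7) with a≤c, −a<b≤a
reduced forms (-6, -2, -7) vs (6, 2, 7) ⇒ inequivalent

no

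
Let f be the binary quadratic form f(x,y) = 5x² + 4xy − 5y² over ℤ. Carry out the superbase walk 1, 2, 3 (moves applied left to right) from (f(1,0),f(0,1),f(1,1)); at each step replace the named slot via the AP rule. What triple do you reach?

start (5,-5,4) = (f(1,0),f(0,1),f(1,1))
replace slot 1: 2·((-5)+4) − 5 = -7 → (-7,-5,4)
replace slot 2: 2·((-7)+4) − (-5) = -1 → (-7,-1,4)
replace slot 3: 2·((-7)+(-1)) − 4 = -20 → (-7,-1,-20)

-7,-1,-20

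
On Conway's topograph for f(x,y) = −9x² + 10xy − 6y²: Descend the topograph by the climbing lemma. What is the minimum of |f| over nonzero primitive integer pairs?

translate: b→8 (≡-10 mod 18), so (9,-10,6)→(9,8,5)
flip: (9,8,5)→(5,-8,9)
translate: b→2 (≡-8 mod 10), so (5,-8,9)→(5,2,6)
reduced (well bottom): (5,2,6) with a≤c, −a<b≤a
well minimum |f| = |-5| = 5 (negative-definite)

5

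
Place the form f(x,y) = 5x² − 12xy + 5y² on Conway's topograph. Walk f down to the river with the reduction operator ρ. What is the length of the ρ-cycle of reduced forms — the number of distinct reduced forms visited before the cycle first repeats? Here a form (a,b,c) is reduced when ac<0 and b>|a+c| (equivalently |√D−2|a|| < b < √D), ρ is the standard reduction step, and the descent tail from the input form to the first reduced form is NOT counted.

D = 44, ⌊√D⌋ = 6
descent: ρ → (5,2,-2)
descent: ρ → (-2,6,1)  [lands on river]
river: ρ → (1,6,-2)
ρ-cycle length = 2 (tail of 2 descent steps not counted)

2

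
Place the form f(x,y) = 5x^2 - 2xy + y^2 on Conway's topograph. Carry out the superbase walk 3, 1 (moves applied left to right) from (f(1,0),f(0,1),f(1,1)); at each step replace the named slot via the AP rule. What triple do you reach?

start (5,1,4) = (f(1,0),f(0,1),f(1,1))
replace slot 3: 2·(5+1) − 4 = 8 → (5,1,8)
replace slot 1: 2·(1+8) − 5 = 13 → (13,1,8)

13,1,8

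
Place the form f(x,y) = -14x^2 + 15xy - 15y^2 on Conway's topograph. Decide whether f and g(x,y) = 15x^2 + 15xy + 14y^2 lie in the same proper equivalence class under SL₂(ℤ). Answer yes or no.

D₁ = -615, D₂ = -615
f is negative-definite; reduce −f:
−f: translate: b→13 (≡-15 mod 28), so (14,-15,15)→(14,13,14)
−f: reduced (well bottom): (14,13,14) with a≤c, −a<b≤a
flip sign back: reduced form of f is (-14,-13,-14)
g: flip: (15,15,14)→(14,-15,15)
g: translate: b→13 (≡-15 mod 28), so (14,-15,15)→(14,13,14)
g: reduced (well bottom): (14,13,14) with a≤c, −a<b≤a
reduced forms (-14, -13, -14) vs (14, 13, 14) ⇒ inequivalent

no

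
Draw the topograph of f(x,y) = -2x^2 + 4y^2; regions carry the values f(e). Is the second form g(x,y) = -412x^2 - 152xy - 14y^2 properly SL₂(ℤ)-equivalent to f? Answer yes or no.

D₁ = 32, D₂ = 32
river cycle of f (length 2): (-2, 4, 2), (2, 4, -2)
river cycle of g (length 2): (-2, 4, 2), (2, 4, -2)
cycles coincide ⇒ equivalent

yes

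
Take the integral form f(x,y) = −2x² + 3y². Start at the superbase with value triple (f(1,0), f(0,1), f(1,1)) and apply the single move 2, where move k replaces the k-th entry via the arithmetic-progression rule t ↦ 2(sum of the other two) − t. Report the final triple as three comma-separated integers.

start (-2,3,1) = (f(1,0),f(0,1),f(1,1))
replace slot 2: 2·((-2)+1) − 3 = -5 → (-2,-5,1)

-2,-5,1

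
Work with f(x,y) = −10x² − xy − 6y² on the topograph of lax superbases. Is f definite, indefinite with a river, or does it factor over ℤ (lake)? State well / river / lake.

D = b²−4ac = (-1)² − 4·(-10)·(-6) = -239
D < 0 ⇒ definite ⇒ every region one sign ⇒ single well

well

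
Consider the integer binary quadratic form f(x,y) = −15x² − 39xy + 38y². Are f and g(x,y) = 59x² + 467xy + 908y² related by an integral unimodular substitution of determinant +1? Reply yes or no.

D₁ = 3801, D₂ = 3801
river cycle of f (length 26): (38, 39, -15), (-15, 51, 20), (20, 29, -37), (-37, 45, 12), (12, 51, -25), (-25, 49, 14), (14, 35, -46), (-46, 57, 3), (3, 57, -46), (-46, 35, 14), … (16 more)
river cycle of g (length 26): (-16, 37, 38), (38, 39, -15), (-15, 51, 20), (20, 29, -37), (-37, 45, 12), (12, 51, -25), (-25, 49, 14), (14, 35, -46), (-46, 57, 3), (3, 57, -46), … (16 more)
cycles coincide ⇒ equivalent

yes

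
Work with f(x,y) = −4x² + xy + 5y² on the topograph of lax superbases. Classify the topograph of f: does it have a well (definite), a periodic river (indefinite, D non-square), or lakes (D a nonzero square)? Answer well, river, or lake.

D = b²−4ac = 1² − 4·(-4)·5 = 81
D = 9² is a perfect square ⇒ form factors over ℤ ⇒ lakes

lake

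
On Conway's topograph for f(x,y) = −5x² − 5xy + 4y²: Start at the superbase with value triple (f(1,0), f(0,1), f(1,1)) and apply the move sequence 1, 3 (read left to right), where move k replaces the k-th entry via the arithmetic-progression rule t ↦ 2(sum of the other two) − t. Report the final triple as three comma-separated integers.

start (-5,4,-6) = (f(1,0),f(0,1),f(1,1))
replace slot 1: 2·(4+(-6)) − (-5) = 1 → (1,4,-6)
replace slot 3: 2·(1+4) − (-6) = 16 → (1,4,16)

1,4,16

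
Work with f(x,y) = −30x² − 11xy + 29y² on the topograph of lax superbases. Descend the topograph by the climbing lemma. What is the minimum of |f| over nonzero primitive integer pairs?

descent: ρ → (29,11,-30)  [lands on river]
river: ρ → (-30,49,10)
river: ρ → (10,51,-25)
river: ρ → (-25,49,12)
river: ρ → (12,47,-29)
river: ρ → (-29,11,30)
river: ρ → (30,49,-10)
river: ρ → (-10,51,25)
river: ρ → (25,49,-12)
river: ρ → (-12,47,29)
closes: descent 1, river 10
min |a| on river = 10

10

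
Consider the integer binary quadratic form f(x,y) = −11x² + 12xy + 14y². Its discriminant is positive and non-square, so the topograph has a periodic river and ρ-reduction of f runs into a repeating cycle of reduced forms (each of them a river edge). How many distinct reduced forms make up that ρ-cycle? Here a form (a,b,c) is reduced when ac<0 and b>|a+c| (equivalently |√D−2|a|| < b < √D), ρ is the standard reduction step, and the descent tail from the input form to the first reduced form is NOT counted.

D = 760, ⌊√D⌋ = 27
river: ρ → (14,16,-9)
river: ρ → (-9,20,10)
river: ρ → (10,20,-9)
river: ρ → (-9,16,14)
river: ρ → (14,12,-11)
river: ρ → (-11,10,15)
river: ρ → (15,20,-6)
river: ρ → (-6,16,21)
river: ρ → (21,26,-1)
river: ρ → (-1,26,21)
river: ρ → (21,16,-6)
river: ρ → (-6,20,15)
river: ρ → (15,10,-11)
river: ρ → (-11,12,14)
ρ-cycle length = 14 (tail of 0 descent steps not counted)

14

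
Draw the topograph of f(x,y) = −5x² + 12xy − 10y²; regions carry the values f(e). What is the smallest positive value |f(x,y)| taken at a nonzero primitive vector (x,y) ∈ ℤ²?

translate: b→-2 (≡-12 mod 10), so (5,-12,10)→(5,-2,3)
flip: (5,-2,3)→(3,2,5)
reduced (well bottom): (3,2,5) with a≤c, −a<b≤a
well minimum |f| = |-3| = 3 (negative-definite)

3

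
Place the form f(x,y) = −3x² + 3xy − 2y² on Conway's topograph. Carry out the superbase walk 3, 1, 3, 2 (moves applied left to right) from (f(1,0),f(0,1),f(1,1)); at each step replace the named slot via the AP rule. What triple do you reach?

start (-3,-2,-2) = (f(1,0),f(0,1),f(1,1))
replace slot 3: 2·((-3)+(-2)) − (-2) = -8 → (-3,-2,-8)
replace slot 1: 2·((-2)+(-8)) − (-3) = -17 → (-17,-2,-8)
replace slot 3: 2·((-17)+(-2)) − (-8) = -30 → (-17,-2,-30)
replace slot 2: 2·((-17)+(-30)) − (-2) = -92 → (-17,-92,-30)

-17,-92,-30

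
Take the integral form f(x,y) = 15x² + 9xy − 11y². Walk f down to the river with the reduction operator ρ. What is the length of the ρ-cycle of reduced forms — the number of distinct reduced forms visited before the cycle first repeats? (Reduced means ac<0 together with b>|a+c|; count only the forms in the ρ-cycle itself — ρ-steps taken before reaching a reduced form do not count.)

D = 741, ⌊√D⌋ = 27
river: ρ → (-11,13,13)
river: ρ → (13,13,-11)
river: ρ → (-11,9,15)
river: ρ → (15,21,-5)
river: ρ → (-5,19,19)
river: ρ → (19,19,-5)
river: ρ → (-5,21,15)
river: ρ → (15,9,-11)
ρ-cycle length = 8 (tail of 0 descent steps not counted)

8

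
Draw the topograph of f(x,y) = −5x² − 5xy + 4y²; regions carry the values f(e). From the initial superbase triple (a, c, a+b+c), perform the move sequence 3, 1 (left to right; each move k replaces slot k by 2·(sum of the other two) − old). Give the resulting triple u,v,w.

start (-5,4,-6) = (f(1,0),f(0,1),f(1,1))
replace slot 3: 2·((-5)+4) − (-6) = 4 → (-5,4,4)
replace slot 1: 2·(4+4) − (-5) = 21 → (21,4,4)

21,4,4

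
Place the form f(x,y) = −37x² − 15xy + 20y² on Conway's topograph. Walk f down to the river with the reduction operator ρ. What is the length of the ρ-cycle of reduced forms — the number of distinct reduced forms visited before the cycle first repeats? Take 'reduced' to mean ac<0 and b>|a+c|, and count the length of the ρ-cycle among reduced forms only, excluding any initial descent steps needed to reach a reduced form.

D = 3185, ⌊√D⌋ = 56
descent: ρ → (20,55,-2)  [lands on river]
river: ρ → (-2,53,47)
river: ρ → (47,41,-8)
river: ρ → (-8,55,5)
river: ρ → (5,55,-8)
river: ρ → (-8,41,47)
river: ρ → (47,53,-2)
river: ρ → (-2,55,20)
river: ρ → (20,25,-32)
river: ρ → (-32,39,13)
river: ρ → (13,39,-32)
river: ρ → (-32,25,20)
ρ-cycle length = 12 (tail of 1 descent step not counted)

12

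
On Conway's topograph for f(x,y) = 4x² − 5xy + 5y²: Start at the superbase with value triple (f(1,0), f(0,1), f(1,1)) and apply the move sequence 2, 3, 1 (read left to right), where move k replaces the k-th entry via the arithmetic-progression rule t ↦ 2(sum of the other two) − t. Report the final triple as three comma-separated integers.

start (4,5,4) = (f(1,0),f(0,1),f(1,1))
replace slot 2: 2·(4+4) − 5 = 11 → (4,11,4)
replace slot 3: 2·(4+11) − 4 = 26 → (4,11,26)
replace slot 1: 2·(11+26) − 4 = 70 → (70,11,26)

70,11,26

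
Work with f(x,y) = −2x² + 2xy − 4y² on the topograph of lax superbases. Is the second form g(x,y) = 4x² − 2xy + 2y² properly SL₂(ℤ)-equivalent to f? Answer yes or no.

D₁ = -28, D₂ = -28
f is negative-definite; reduce −f:
−f: translate: b→2 (≡-2 mod 4), so (2,-2,4)→(2,2,4)
−f: reduced (well bottom): (2,2,4) with a≤c, −a<b≤a
flip sign back: reduced form of f is (-2,-2,-4)
g: flip: (4,-2,2)→(2,2,4)
g: reduced (well bottom): (2,2,4) with a≤c, −a<b≤a
reduced forms (-2, -2, -4) vs (2, 2, 4) ⇒ inequivalent

no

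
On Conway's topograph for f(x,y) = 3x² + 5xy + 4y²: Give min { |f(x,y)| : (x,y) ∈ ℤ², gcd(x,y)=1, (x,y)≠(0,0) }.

translate: b→-1 (≡5 mod 6), so (3,5,4)→(3,-1,2)
flip: (3,-1,2)→(2,1,3)
reduced (well bottom): (2,1,3) with a≤c, −a<b≤a
well minimum = a = 2

2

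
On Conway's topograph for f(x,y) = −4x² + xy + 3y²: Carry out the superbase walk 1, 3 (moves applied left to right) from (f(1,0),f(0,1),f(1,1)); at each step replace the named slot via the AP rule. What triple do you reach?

start (-4,3,0) = (f(1,0),f(0,1),f(1,1))
replace slot 1: 2·(3+0) − (-4) = 10 → (10,3,0)
replace slot 3: 2·(10+3) − 0 = 26 → (10,3,26)

10,3,26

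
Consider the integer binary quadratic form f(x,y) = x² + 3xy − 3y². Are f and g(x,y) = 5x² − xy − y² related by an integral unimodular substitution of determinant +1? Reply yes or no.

D₁ = 21, D₂ = 21
river cycle of f (length 2): (-3, 3, 1), (1, 3, -3)
river cycle of g (length 2): (-1, 3, 3), (3, 3, -1)
cycles differ ⇒ inequivalent

no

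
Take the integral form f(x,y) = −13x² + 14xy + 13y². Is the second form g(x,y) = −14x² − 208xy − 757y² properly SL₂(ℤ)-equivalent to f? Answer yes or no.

D₁ = 872, D₂ = 872
river cycle of f (length 14): (13, 12, -14), (-14, 16, 11), (11, 28, -2), (-2, 28, 11), (11, 16, -14), (-14, 12, 13), (13, 14, -13), (-13, 12, 14), (14, 16, -11), (-11, 28, 2), … (4 more)
river cycle of g (length 14): (-14, 16, 11), (11, 28, -2), (-2, 28, 11), (11, 16, -14), (-14, 12, 13), (13, 14, -13), (-13, 12, 14), (14, 16, -11), (-11, 28, 2), (2, 28, -11), … (4 more)
cycles coincide ⇒ equivalent

yes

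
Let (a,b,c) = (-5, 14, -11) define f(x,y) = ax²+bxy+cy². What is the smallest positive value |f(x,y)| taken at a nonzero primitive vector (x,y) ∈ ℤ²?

translate: b→-4 (≡-14 mod 10), so (5,-14,11)→(5,-4,2)
flip: (5,-4,2)→(2,4,5)
translate: b→0 (≡4 mod 4), so (2,4,5)→(2,0,3)
reduced (well bottom): (2,0,3) with a≤c, −a<b≤a
well minimum |f| = |-2| = 2 (negative-definite)

2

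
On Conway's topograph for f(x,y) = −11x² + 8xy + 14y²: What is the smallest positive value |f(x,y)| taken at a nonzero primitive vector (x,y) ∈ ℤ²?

river: ρ → (14,20,-5)
river: ρ → (-5,20,14)
river: ρ → (14,8,-11)
river: ρ → (-11,14,11)
river: ρ → (11,8,-14)
river: ρ → (-14,20,5)
river: ρ → (5,20,-14)
river: ρ → (-14,8,11)
river: ρ → (11,14,-11)
river: ρ → (-11,8,14)
closes: descent 0, river 10
min |a| on river = 5

5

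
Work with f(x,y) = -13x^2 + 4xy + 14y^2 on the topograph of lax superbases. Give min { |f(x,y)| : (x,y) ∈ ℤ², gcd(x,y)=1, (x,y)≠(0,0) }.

river: ρ → (14,24,-3)
river: ρ → (-3,24,14)
river: ρ → (14,4,-13)
river: ρ → (-13,22,5)
river: ρ → (5,18,-21)
river: ρ → (-21,24,2)
river: ρ → (2,24,-21)
river: ρ → (-21,18,5)
river: ρ → (5,22,-13)
river: ρ → (-13,4,14)
closes: descent 0, river 10
min |a| on river = 2

2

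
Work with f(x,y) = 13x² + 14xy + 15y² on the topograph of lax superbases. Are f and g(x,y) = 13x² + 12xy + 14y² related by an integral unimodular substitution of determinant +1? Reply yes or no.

D₁ = -584, D₂ = -584
f: translate: b→-12 (≡14 mod 26), so (13,14,15)→(13,-12,14)
f: reduced (well bottom): (13,-12,14) with a≤c, −a<b≤a
g: reduced (well bottom): (13,12,14) with a≤c, −a<b≤a
reduced forms (13, -12, 14) vs (13, 12, 14) ⇒ inequivalent

no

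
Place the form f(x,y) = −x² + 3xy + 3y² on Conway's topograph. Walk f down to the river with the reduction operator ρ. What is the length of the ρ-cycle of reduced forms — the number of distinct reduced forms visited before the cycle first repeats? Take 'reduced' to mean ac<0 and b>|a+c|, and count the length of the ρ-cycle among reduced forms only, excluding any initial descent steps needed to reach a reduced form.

D = 21, ⌊√D⌋ = 4
river: ρ → (3,3,-1)
river: ρ → (-1,3,3)
ρ-cycle length = 2 (tail of 0 descent steps not counted)

2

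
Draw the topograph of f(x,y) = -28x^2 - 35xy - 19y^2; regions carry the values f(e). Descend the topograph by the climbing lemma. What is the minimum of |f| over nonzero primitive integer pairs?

translate: b→-21 (≡35 mod 56), so (28,35,19)→(28,-21,12)
flip: (28,-21,12)→(12,21,28)
translate: b→-3 (≡21 mod 24), so (12,21,28)→(12,-3,19)
reduced (well bottom): (12,-3,19) with a≤c, −a<b≤a
well minimum |f| = |-12| = 12 (negative-definite)

12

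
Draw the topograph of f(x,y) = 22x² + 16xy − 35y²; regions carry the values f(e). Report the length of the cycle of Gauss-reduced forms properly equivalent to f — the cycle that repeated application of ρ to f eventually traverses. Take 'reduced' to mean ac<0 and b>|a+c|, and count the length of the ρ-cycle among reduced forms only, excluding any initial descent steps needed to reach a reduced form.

D = 3336, ⌊√D⌋ = 57
river: ρ → (-35,54,3)
river: ρ → (3,54,-35)
river: ρ → (-35,16,22)
river: ρ → (22,28,-29)
river: ρ → (-29,30,21)
river: ρ → (21,54,-5)
river: ρ → (-5,56,10)
river: ρ → (10,44,-35)
river: ρ → (-35,26,19)
river: ρ → (19,50,-11)
river: ρ → (-11,38,43)
river: ρ → (43,48,-6)
river: ρ → (-6,48,43)
river: ρ → (43,38,-11)
river: ρ → (-11,50,19)
river: ρ → (19,26,-35)
river: ρ → (-35,44,10)
river: ρ → (10,56,-5)
river: ρ → (-5,54,21)
river: ρ → (21,30,-29)
river: ρ → (-29,28,22)
river: ρ → (22,16,-35)
ρ-cycle length = 22 (tail of 0 descent steps not counted)

22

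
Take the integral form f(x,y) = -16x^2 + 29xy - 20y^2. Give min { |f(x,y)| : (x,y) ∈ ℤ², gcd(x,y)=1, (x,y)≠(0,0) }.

translate: b→3 (≡-29 mod 32), so (16,-29,20)→(16,3,7)
flip: (16,3,7)→(7,-3,16)
reduced (well bottom): (7,-3,16) with a≤c, −a<b≤a
well minimum |f| = |-7| = 7 (negative-definite)

7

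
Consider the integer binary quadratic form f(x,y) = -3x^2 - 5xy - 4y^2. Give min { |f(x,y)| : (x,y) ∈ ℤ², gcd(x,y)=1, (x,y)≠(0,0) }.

translate: b→-1 (≡5 mod 6), so (3,5,4)→(3,-1,2)
flip: (3,-1,2)→(2,1,3)
reduced (well bottom): (2,1,3) with a≤c, −a<b≤a
well minimum |f| = |-2| = 2 (negative-definite)

2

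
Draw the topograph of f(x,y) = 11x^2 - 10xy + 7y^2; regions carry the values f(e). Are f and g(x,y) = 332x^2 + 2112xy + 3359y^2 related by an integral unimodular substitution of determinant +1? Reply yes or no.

D₁ = -208, D₂ = -208
f: flip: (11,-10,7)→(7,10,11)
f: translate: b→-4 (≡10 mod 14), so (7,10,11)→(7,-4,8)
f: reduced (well bottom): (7,-4,8) with a≤c, −a<b≤a
g: translate: b→120 (≡2112 mod 664), so (332,2112,3359)→(332,120,11)
g: flip: (332,120,11)→(11,-120,332)
g: translate: b→-10 (≡-120 mod 22), so (11,-120,332)→(11,-10,7)
g: flip: (11,-10,7)→(7,10,11)
g: translate: b→-4 (≡10 mod 14), so (7,10,11)→(7,-4,8)
g: reduced (well bottom): (7,-4,8) with a≤c, −a<b≤a
reduced forms (7, -4, 8) vs (7, -4, 8) ⇒ equivalent

yes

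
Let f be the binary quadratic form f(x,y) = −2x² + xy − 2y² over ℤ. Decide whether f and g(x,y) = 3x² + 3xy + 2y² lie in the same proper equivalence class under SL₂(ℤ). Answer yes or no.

D₁ = -15, D₂ = -15
f is negative-definite; reduce −f:
−f: flip: (2,-1,2)→(2,1,2)
−f: reduced (well bottom): (2,1,2) with a≤c, −a<b≤a
flip sign back: reduced form of f is (-2,-1,-2)
g: flip: (3,3,2)→(2,-3,3)
g: translate: b→1 (≡-3 mod 4), so (2,-3,3)→(2,1,2)
g: reduced (well bottom): (2,1,2) with a≤c, −a<b≤a
reduced forms (-2, -1, -2) vs (2, 1, 2) ⇒ inequivalent

no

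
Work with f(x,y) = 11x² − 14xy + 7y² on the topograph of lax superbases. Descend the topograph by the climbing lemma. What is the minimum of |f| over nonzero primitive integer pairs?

translate: b→8 (≡-14 mod 22), so (11,-14,7)→(11,8,4)
flip: (11,8,4)→(4,-8,11)
translate: b→0 (≡-8 mod 8), so (4,-8,11)→(4,0,7)
reduced (well bottom): (4,0,7) with a≤c, −a<b≤a
well minimum = a = 4

4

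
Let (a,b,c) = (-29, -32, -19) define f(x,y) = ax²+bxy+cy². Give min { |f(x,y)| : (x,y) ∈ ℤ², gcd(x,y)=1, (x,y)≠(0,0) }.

translate: b→-26 (≡32 mod 58), so (29,32,19)→(29,-26,16)
flip: (29,-26,16)→(16,26,29)
translate: b→-6 (≡26 mod 32), so (16,26,29)→(16,-6,19)
reduced (well bottom): (16,-6,19) with a≤c, −a<b≤a
well minimum |f| = |-16| = 16 (negative-definite)

16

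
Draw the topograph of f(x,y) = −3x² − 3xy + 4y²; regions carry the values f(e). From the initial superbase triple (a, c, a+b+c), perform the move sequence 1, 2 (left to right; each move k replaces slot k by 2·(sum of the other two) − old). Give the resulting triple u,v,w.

start (-3,4,-2) = (f(1,0),f(0,1),f(1,1))
replace slot 1: 2·(4+(-2)) − (-3) = 7 → (7,4,-2)
replace slot 2: 2·(7+(-2)) − 4 = 6 → (7,6,-2)

7,6,-2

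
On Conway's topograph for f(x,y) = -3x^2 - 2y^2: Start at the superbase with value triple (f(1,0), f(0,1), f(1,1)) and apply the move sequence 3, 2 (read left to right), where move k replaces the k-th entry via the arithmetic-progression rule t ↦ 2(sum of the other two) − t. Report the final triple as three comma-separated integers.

start (-3,-2,-5) = (f(1,0),f(0,1),f(1,1))
replace slot 3: 2·((-3)+(-2)) − (-5) = -5 → (-3,-2,-5)
replace slot 2: 2·((-3)+(-5)) − (-2) = -14 → (-3,-14,-5)

-3,-14,-5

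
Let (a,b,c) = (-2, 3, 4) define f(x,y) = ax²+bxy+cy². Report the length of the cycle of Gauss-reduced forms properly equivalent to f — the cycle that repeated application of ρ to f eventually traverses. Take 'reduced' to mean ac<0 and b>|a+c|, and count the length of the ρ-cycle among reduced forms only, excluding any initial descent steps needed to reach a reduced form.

D = 41, ⌊√D⌋ = 6
river: ρ → (4,5,-1)
river: ρ → (-1,5,4)
river: ρ → (4,3,-2)
river: ρ → (-2,5,2)
river: ρ → (2,3,-4)
river: ρ → (-4,5,1)
river: ρ → (1,5,-4)
river: ρ → (-4,3,2)
river: ρ → (2,5,-2)
river: ρ → (-2,3,4)
ρ-cycle length = 10 (tail of 0 descent steps not counted)

10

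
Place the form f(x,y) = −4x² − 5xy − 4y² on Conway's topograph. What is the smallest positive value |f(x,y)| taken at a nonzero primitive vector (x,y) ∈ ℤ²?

translate: b→-3 (≡5 mod 8), so (4,5,4)→(4,-3,3)
flip: (4,-3,3)→(3,3,4)
reduced (well bottom): (3,3,4) with a≤c, −a<b≤a
well minimum |f| = |-3| = 3 (negative-definite)

3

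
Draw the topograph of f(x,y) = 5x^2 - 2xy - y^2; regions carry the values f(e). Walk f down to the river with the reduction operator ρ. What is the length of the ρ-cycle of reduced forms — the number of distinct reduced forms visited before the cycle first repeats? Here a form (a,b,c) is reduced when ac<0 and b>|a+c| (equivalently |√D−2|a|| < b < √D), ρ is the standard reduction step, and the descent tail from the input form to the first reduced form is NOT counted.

D = 24, ⌊√D⌋ = 4
descent: ρ → (-1,4,2)  [lands on river]
river: ρ → (2,4,-1)
ρ-cycle length = 2 (tail of 1 descent step not counted)

2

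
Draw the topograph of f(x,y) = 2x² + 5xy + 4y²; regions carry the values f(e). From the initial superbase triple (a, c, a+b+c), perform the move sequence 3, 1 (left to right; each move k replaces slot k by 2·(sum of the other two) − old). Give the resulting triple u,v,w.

start (2,4,11) = (f(1,0),f(0,1),f(1,1))
replace slot 3: 2·(2+4) − 11 = 1 → (2,4,1)
replace slot 1: 2·(4+1) − 2 = 8 → (8,4,1)

8,4,1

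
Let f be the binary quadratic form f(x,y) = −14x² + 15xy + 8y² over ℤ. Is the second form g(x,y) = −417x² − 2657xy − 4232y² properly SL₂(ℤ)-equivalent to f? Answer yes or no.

D₁ = 673, D₂ = 673
river cycle of f (length 58): (8, 17, -12), (-12, 7, 13), (13, 19, -6), (-6, 17, 16), (16, 15, -7), (-7, 13, 18), (18, 23, -2), (-2, 25, 6), (6, 23, -6), (-6, 25, 2), … (48 more)
river cycle of g (length 58): (-14, 15, 8), (8, 17, -12), (-12, 7, 13), (13, 19, -6), (-6, 17, 16), (16, 15, -7), (-7, 13, 18), (18, 23, -2), (-2, 25, 6), (6, 23, -6), … (48 more)
cycles coincide ⇒ equivalent

yes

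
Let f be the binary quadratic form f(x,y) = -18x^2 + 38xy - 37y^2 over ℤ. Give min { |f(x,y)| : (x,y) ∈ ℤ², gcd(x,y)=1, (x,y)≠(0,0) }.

translate: b→-2 (≡-38 mod 36), so (18,-38,37)→(18,-2,17)
flip: (18,-2,17)→(17,2,18)
reduced (well bottom): (17,2,18) with a≤c, −a<b≤a
well minimum |f| = |-17| = 17 (negative-definite)

17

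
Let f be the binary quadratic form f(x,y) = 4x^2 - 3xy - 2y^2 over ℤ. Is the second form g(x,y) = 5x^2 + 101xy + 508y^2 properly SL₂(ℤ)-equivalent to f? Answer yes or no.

D₁ = 41, D₂ = 41
river cycle of f (length 10): (-2, 3, 4), (4, 5, -1), (-1, 5, 4), (4, 3, -2), (-2, 5, 2), (2, 3, -4), (-4, 5, 1), (1, 5, -4), (-4, 3, 2), (2, 5, -2)
river cycle of g (length 10): (-2, 3, 4), (4, 5, -1), (-1, 5, 4), (4, 3, -2), (-2, 5, 2), (2, 3, -4), (-4, 5, 1), (1, 5, -4), (-4, 3, 2), (2, 5, -2)
cycles coincide ⇒ equivalent

yes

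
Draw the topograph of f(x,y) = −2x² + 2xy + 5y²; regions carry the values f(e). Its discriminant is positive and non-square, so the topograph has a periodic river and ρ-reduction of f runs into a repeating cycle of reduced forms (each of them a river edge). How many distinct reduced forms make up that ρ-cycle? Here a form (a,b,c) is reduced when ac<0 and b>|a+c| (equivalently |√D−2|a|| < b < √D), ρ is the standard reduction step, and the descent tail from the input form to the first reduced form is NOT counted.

D = 44, ⌊√D⌋ = 6
descent: ρ → (5,-2,-2)
descent: ρ → (-2,6,1)  [lands on river]
river: ρ → (1,6,-2)
ρ-cycle length = 2 (tail of 2 descent steps not counted)

2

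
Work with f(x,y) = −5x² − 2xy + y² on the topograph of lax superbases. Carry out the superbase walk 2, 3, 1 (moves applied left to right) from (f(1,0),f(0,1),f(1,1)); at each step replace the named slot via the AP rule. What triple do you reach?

start (-5,1,-6) = (f(1,0),f(0,1),f(1,1))
replace slot 2: 2·((-5)+(-6)) − 1 = -23 → (-5,-23,-6)
replace slot 3: 2·((-5)+(-23)) − (-6) = -50 → (-5,-23,-50)
replace slot 1: 2·((-23)+(-50)) − (-5) = -141 → (-141,-23,-50)

-141,-23,-50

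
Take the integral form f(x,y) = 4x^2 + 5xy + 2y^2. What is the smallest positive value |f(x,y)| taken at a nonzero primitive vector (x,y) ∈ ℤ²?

translate: b→-3 (≡5 mod 8), so (4,5,2)→(4,-3,1)
flip: (4,-3,1)→(1,3,4)
translate: b→1 (≡3 mod 2), so (1,3,4)→(1,1,2)
reduced (well bottom): (1,1,2) with a≤c, −a<b≤a
well minimum = a = 1

1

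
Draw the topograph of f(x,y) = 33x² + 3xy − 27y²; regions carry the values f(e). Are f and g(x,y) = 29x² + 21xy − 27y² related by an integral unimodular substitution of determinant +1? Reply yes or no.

D₁ = 3573, D₂ = 3573
river cycle of f (length 10): (-27, 51, 9), (9, 57, -9), (-9, 51, 27), (27, 57, -3), (-3, 57, 27), (27, 51, -9), (-9, 57, 9), (9, 51, -27), (-27, 57, 3), (3, 57, -27)
river cycle of g (length 18): (-27, 33, 23), (23, 59, -1), (-1, 59, 23), (23, 33, -27), (-27, 21, 29), (29, 37, -19), (-19, 39, 27), (27, 15, -31), (-31, 47, 11), (11, 41, -43), … (8 more)
cycles differ ⇒ inequivalent

no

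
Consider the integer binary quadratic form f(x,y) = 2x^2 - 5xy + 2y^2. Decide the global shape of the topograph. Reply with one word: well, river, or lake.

D = b²−4ac = (-5)² − 4·2·2 = 9
D = 3² is a perfect square ⇒ form factors over ℤ ⇒ lakes

lake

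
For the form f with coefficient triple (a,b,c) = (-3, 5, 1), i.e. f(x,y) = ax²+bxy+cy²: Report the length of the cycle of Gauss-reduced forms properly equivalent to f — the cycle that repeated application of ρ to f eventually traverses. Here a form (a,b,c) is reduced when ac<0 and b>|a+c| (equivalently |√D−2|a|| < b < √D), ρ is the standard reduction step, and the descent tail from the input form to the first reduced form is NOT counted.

D = 37, ⌊√D⌋ = 6
river: ρ → (1,5,-3)
river: ρ → (-3,1,3)
river: ρ → (3,5,-1)
river: ρ → (-1,5,3)
river: ρ → (3,1,-3)
river: ρ → (-3,5,1)
ρ-cycle length = 6 (tail of 0 descent steps not counted)

6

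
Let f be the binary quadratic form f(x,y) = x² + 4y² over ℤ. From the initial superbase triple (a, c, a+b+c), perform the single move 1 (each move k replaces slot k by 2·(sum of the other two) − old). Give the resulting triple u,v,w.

start (1,4,5) = (f(1,0),f(0,1),f(1,1))
replace slot 1: 2·(4+5) − 1 = 17 → (17,4,5)

17,4,5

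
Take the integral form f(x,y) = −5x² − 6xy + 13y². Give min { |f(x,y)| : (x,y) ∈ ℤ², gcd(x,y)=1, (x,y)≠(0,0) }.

descent: ρ → (13,6,-5)
descent: ρ → (-5,14,5)  [lands on river]
river: ρ → (5,16,-2)
river: ρ → (-2,16,5)
river: ρ → (5,14,-5)
river: ρ → (-5,16,2)
river: ρ → (2,16,-5)
closes: descent 2, river 6
min |a| on river = 2

2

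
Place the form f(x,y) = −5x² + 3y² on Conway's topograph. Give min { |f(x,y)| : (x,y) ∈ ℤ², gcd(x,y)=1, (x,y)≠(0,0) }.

descent: ρ → (3,6,-2)  [lands on river]
river: ρ → (-2,6,3)
closes: descent 1, river 2
min |a| on river = 2

2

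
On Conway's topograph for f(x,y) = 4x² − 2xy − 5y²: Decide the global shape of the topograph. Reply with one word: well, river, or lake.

D = b²−4ac = (-2)² − 4·4·(-5) = 84
D > 0 non-square ⇒ indefinite ⇒ periodic river

river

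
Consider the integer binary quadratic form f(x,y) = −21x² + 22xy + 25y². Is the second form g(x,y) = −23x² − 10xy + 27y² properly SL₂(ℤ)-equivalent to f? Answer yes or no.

D₁ = 2584, D₂ = 2584
river cycle of f (length 8): (25, 28, -18), (-18, 44, 9), (9, 46, -13), (-13, 32, 30), (30, 28, -15), (-15, 32, 26), (26, 20, -21), (-21, 22, 25)
river cycle of g (length 6): (27, 10, -23), (-23, 36, 14), (14, 48, -5), (-5, 42, 41), (41, 40, -6), (-6, 44, 27)
cycles differ ⇒ inequivalent

no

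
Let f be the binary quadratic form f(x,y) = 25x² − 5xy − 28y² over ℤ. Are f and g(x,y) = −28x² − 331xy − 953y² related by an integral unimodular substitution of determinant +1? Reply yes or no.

D₁ = 2825, D₂ = 2825
river cycle of f (length 38): (-28, 5, 25), (25, 45, -8), (-8, 51, 7), (7, 47, -22), (-22, 41, 13), (13, 37, -28), (-28, 19, 22), (22, 25, -25), (-25, 25, 22), (22, 19, -28), … (28 more)
river cycle of g (length 38): (-28, 5, 25), (25, 45, -8), (-8, 51, 7), (7, 47, -22), (-22, 41, 13), (13, 37, -28), (-28, 19, 22), (22, 25, -25), (-25, 25, 22), (22, 19, -28), … (28 more)
cycles coincide ⇒ equivalent

yes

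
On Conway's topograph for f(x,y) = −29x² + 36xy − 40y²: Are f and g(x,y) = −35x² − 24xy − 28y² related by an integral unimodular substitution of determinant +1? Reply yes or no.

D₁ = -3344, D₂ = -3344
f is negative-definite; reduce −f:
−f: translate: b→22 (≡-36 mod 58), so (29,-36,40)→(29,22,33)
−f: reduced (well bottom): (29,22,33) with a≤c, −a<b≤a
flip sign back: reduced form of f is (-29,-22,-33)
g is negative-definite; reduce −g:
−g: flip: (35,24,28)→(28,-24,35)
−g: reduced (well bottom): (28,-24,35) with a≤c, −a<b≤a
flip sign back: reduced form of g is (-28,24,-35)
reduced forms (-29, -22, -33) vs (-28, 24, -35) ⇒ inequivalent

no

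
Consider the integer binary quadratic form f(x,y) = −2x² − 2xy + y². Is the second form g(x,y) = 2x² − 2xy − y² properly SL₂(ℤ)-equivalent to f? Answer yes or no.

D₁ = 12, D₂ = 12
river cycle of f (length 2): (1, 2, -2), (-2, 2, 1)
river cycle of g (length 2): (-1, 2, 2), (2, 2, -1)
cycles differ ⇒ inequivalent

no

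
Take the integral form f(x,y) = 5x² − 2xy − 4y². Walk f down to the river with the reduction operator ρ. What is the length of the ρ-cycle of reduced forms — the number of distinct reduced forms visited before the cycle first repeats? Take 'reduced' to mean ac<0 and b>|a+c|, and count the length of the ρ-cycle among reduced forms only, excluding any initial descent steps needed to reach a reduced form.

D = 84, ⌊√D⌋ = 9
descent: ρ → (-4,2,5)  [lands on river]
river: ρ → (5,8,-1)
river: ρ → (-1,8,5)
river: ρ → (5,2,-4)
river: ρ → (-4,6,3)
river: ρ → (3,6,-4)
ρ-cycle length = 6 (tail of 1 descent step not counted)

6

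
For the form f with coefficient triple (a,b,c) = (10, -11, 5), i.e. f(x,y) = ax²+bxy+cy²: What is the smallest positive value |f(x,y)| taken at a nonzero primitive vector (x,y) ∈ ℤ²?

translate: b→9 (≡-11 mod 20), so (10,-11,5)→(10,9,4)
flip: (10,9,4)→(4,-9,10)
translate: b→-1 (≡-9 mod 8), so (4,-9,10)→(4,-1,5)
reduced (well bottom): (4,-1,5) with a≤c, −a<b≤a
well minimum = a = 4

4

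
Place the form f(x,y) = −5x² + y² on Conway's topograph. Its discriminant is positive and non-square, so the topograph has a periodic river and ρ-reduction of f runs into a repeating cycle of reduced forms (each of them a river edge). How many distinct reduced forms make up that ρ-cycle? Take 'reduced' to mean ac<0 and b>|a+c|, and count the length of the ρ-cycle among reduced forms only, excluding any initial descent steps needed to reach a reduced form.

D = 20, ⌊√D⌋ = 4
descent: ρ → (1,4,-1)  [lands on river]
river: ρ → (-1,4,1)
ρ-cycle length = 2 (tail of 1 descent step not counted)

2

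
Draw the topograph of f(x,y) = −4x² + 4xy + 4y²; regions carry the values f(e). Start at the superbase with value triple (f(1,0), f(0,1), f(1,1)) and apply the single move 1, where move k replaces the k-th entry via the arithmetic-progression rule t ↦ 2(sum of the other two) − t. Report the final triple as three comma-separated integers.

start (-4,4,4) = (f(1,0),f(0,1),f(1,1))
replace slot 1: 2·(4+4) − (-4) = 20 → (20,4,4)

20,4,4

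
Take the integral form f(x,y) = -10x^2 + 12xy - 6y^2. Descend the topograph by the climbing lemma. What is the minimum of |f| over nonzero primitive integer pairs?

translate: b→8 (≡-12 mod 20), so (10,-12,6)→(10,8,4)
flip: (10,8,4)→(4,-8,10)
translate: b→0 (≡-8 mod 8), so (4,-8,10)→(4,0,6)
reduced (well bottom): (4,0,6) with a≤c, −a<b≤a
well minimum |f| = |-4| = 4 (negative-definite)

4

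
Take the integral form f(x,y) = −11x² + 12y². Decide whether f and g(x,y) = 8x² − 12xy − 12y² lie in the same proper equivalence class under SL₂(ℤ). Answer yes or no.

D₁ = 528, D₂ = 528
river cycle of f (length 2): (-11, 22, 1), (1, 22, -11)
river cycle of g (length 4): (-12, 12, 8), (8, 20, -4), (-4, 20, 8), (8, 12, -12)
cycles differ ⇒ inequivalent

no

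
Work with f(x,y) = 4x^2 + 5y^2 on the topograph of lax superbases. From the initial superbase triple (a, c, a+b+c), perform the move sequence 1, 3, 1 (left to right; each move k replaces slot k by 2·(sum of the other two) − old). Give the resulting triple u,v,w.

start (4,5,9) = (f(1,0),f(0,1),f(1,1))
replace slot 1: 2·(5+9) − 4 = 24 → (24,5,9)
replace slot 3: 2·(24+5) − 9 = 49 → (24,5,49)
replace slot 1: 2·(5+49) − 24 = 84 → (84,5,49)

84,5,49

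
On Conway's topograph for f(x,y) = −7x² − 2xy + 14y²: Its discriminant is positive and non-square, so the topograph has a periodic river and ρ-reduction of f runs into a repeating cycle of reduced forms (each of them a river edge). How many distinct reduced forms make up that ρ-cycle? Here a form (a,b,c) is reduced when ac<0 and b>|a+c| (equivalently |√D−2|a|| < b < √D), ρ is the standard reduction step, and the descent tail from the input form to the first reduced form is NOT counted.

D = 396, ⌊√D⌋ = 19
descent: ρ → (14,2,-7)
descent: ρ → (-7,12,9)  [lands on river]
river: ρ → (9,6,-10)
river: ρ → (-10,14,5)
river: ρ → (5,16,-7)
ρ-cycle length = 4 (tail of 2 descent steps not counted)

4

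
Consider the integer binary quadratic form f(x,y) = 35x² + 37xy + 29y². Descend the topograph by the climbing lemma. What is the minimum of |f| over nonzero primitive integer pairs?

translate: b→-33 (≡37 mod 70), so (35,37,29)→(35,-33,27)
flip: (35,-33,27)→(27,33,35)
translate: b→-21 (≡33 mod 54), so (27,33,35)→(27,-21,29)
reduced (well bottom): (27,-21,29) with a≤c, −a<b≤a
well minimum = a = 27

27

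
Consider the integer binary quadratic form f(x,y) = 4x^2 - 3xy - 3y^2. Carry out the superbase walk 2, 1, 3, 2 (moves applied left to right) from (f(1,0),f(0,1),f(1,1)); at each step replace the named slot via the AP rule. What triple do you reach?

start (4,-3,-2) = (f(1,0),f(0,1),f(1,1))
replace slot 2: 2·(4+(-2)) − (-3) = 7 → (4,7,-2)
replace slot 1: 2·(7+(-2)) − 4 = 6 → (6,7,-2)
replace slot 3: 2·(6+7) − (-2) = 28 → (6,7,28)
replace slot 2: 2·(6+28) − 7 = 61 → (6,61,28)

6,61,28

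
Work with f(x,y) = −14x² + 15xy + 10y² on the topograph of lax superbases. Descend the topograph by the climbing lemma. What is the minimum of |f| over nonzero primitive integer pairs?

river: ρ → (10,25,-4)
river: ρ → (-4,23,16)
river: ρ → (16,9,-11)
river: ρ → (-11,13,14)
river: ρ → (14,15,-10)
river: ρ → (-10,25,4)
river: ρ → (4,23,-16)
river: ρ → (-16,9,11)
river: ρ → (11,13,-14)
river: ρ → (-14,15,10)
closes: descent 0, river 10
min |a| on river = 4

4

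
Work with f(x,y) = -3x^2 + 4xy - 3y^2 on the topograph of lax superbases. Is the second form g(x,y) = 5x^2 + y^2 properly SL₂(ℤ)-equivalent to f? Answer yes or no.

D₁ = -20, D₂ = -20
f is negative-definite; reduce −f:
−f: translate: b→2 (≡-4 mod 6), so (3,-4,3)→(3,2,2)
−f: flip: (3,2,2)→(2,-2,3)
−f: translate: b→2 (≡-2 mod 4), so (2,-2,3)→(2,2,3)
−f: reduced (well bottom): (2,2,3) with a≤c, −a<b≤a
flip sign back: reduced form of f is (-2,-2,-3)
g: flip: (5,0,1)→(1,0,5)
g: reduced (well bottom): (1,0,5) with a≤c, −a<b≤a
reduced forms (-2, -2, -3) vs (1, 0, 5) ⇒ inequivalent

no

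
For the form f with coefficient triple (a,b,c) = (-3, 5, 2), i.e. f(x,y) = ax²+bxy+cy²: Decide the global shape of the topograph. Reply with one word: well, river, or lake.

D = b²−4ac = 5² − 4·(-3)·2 = 49
D = 7² is a perfect square ⇒ form factors over ℤ ⇒ lakes

lake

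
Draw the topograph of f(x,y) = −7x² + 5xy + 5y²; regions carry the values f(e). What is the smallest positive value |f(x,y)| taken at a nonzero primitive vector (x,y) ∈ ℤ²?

river: ρ → (5,5,-7)
river: ρ → (-7,9,3)
river: ρ → (3,9,-7)
river: ρ → (-7,5,5)
closes: descent 0, river 4
min |a| on river = 3

3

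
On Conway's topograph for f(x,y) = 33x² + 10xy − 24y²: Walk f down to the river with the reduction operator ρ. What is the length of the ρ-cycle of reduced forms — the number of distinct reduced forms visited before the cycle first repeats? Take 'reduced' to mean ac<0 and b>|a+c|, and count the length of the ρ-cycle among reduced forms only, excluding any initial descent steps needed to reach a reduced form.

D = 3268, ⌊√D⌋ = 57
river: ρ → (-24,38,19)
river: ρ → (19,38,-24)
river: ρ → (-24,10,33)
river: ρ → (33,56,-1)
river: ρ → (-1,56,33)
river: ρ → (33,10,-24)
ρ-cycle length = 6 (tail of 0 descent steps not counted)

6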